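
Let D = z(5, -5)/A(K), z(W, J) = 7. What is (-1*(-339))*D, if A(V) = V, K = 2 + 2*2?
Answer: 791/2 ≈ 395.50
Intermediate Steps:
K = 6 (K = 2 + 4 = 6)
D = 7/6 ≈ 1.1667
(-1*(-339))*D = -1*(-339)*(7/6) = 339*(7/6) = 791/2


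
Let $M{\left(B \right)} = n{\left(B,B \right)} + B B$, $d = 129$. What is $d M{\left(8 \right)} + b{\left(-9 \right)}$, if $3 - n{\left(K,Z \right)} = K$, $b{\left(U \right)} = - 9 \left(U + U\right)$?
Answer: $7773$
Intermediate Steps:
$b{\left(U \right)} = - 18 U$ ($b{\left(U \right)} = - 9 \cdot 2 U = - 18 U$)
$n{\left(K,Z \right)} = 3 - K$
$M{\left(B \right)} = 3 + B^{2} - B$ ($M{\left(B \right)} = \left(3 - B\right) + B B = \left(3 - B\right) + B^{2} = 3 + B^{2} - B$)
$d M{\left(8 \right)} + b{\left(-9 \right)} = 129 \left(3 + 8^{2} - 8\right) - -162 = 129 \left(3 + 64 - 8\right) + 162 = 129 \cdot 59 + 162 = 7611 + 162 = 7773$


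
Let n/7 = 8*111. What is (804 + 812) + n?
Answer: 7832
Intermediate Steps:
n = 6216 (n = 7*(8*111) = 7*888 = 6216)
(804 + 812) + n = (804 + 812) + 6216 = 1616 + 6216 = 7832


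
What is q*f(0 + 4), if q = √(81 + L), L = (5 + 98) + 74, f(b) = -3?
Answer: -3*√258 ≈ -48.187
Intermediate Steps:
L = 177 (L = 103 + 74 = 177)
q = √258 (q = √(81 + 177) = √258 ≈ 16.062)
q*f(0 + 4) = √258*(-3) = -3*√258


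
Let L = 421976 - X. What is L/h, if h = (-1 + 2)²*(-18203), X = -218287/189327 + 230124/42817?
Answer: -3420677998866115/147561056936277 ≈ -23.181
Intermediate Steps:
X = 34222292069/8106414159 (X = -218287*1/189327 + 230124*(1/42817) = -218287/189327 + 230124/42817 = 34222292069/8106414159 ≈ 4.2216)
L = 3420677998866115/8106414159 (L = 421976 - 1*34222292069/8106414159 = 421976 - 34222292069/8106414159 = 3420677998866115/8106414159 ≈ 4.2197e+5)
h = -18203 (h = 1²*(-18203) = 1*(-18203) = -18203)
L/h = (3420677998866115/8106414159)/(-18203) = (3420677998866115/8106414159)*(-1/18203) = -3420677998866115/147561056936277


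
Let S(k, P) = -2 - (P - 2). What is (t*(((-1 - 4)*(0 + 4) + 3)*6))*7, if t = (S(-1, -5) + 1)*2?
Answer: -8568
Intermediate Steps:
S(k, P) = -P (S(k, P) = -2 - (-2 + P) = -2 + (2 - P) = -P)
t = 12 (t = (-1*(-5) + 1)*2 = (5 + 1)*2 = 6*2 = 12)
(t*(((-1 - 4)*(0 + 4) + 3)*6))*7 = (12*(((-1 - 4)*(0 + 4) + 3)*6))*7 = (12*((-5*4 + 3)*6))*7 = (12*((-20 + 3)*6))*7 = (12*(-17*6))*7 = (12*(-102))*7 = -1224*7 = -8568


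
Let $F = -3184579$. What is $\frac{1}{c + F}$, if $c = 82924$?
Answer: $- \frac{1}{3101655} \approx -3.2241 \cdot 10^{-7}$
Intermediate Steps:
$\frac{1}{c + F} = \frac{1}{82924 - 3184579} = \frac{1}{-3101655} = - \frac{1}{3101655}$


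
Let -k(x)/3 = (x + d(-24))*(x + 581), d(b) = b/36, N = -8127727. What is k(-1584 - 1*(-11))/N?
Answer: 4683232/8127727 ≈ 0.57620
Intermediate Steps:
d(b) = b/36 (d(b) = b*(1/36) = b/36)
k(x) = -3*(581 + x)*(-⅔ + x) (k(x) = -3*(x + (1/36)*(-24))*(x + 581) = -3*(x - ⅔)*(581 + x) = -3*(-⅔ + x)*(581 + x) = -3*(581 + x)*(-⅔ + x))
k(-1584 - 1*(-11))/N = (1162 - 1741*(-1584 - 1*(-11)) - 3*(-1584 - 1*(-11))²)/(-8127727) = (1162 - 1741*(-1584 + 11) - 3*(-1584 + 11)²)*(-1/8127727) = (1162 - 1741*(-1573) - 3*(-1573)²)*(-1/8127727) = (1162 + 2738593 - 3*2474329)*(-1/8127727) = (1162 + 2738593 - 7422987)*(-1/8127727) = -4683232*(-1/8127727) = 4683232/8127727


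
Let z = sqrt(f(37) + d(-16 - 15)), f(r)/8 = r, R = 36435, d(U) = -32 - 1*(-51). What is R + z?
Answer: 36435 + 3*sqrt(35) ≈ 36453.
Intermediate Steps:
d(U) = 19 (d(U) = -32 + 51 = 19)
f(r) = 8*r
z = 3*sqrt(35) (z = sqrt(8*37 + 19) = sqrt(296 + 19) = sqrt(315) = 3*sqrt(35) ≈ 17.748)
R + z = 36435 + 3*sqrt(35)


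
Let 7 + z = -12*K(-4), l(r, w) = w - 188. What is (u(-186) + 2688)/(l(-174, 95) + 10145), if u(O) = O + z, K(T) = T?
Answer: 2543/10052 ≈ 0.25298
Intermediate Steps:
l(r, w) = -188 + w
z = 41 (z = -7 - 12*(-4) = -7 + 48 = 41)
u(O) = 41 + O (u(O) = O + 41 = 41 + O)
(u(-186) + 2688)/(l(-174, 95) + 10145) = ((41 - 186) + 2688)/((-188 + 95) + 10145) = (-145 + 2688)/(-93 + 10145) = 2543/10052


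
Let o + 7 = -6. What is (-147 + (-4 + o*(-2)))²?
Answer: 15625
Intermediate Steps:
o = -13 (o = -7 - 6 = -13)
(-147 + (-4 + o*(-2)))² = (-147 + (-4 - 13*(-2)))² = (-147 + (-4 + 26))² = (-147 + 22)² = (-125)² = 15625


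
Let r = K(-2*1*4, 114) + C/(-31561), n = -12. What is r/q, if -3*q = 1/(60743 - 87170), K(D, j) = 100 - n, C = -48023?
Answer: 284052327255/31561 ≈ 9.0001e+6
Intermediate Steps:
K(D, j) = 112 (K(D, j) = 100 - 1*(-12) = 100 + 12 = 112)
r = 3582855/31561 (r = 112 - 48023/(-31561) = 112 - 48023*(-1/31561) = 112 + 48023/31561 = 3582855/31561 ≈ 113.52)
q = 1/79281 (q = -1/(3*(60743 - 87170)) = -1/3/(-26427) = -1/3*(-1/26427) = 1/79281 ≈ 1.2613e-5)
r/q = 3582855/(31561*(1/79281)) = (3582855/31561)*79281 = 284052327255/31561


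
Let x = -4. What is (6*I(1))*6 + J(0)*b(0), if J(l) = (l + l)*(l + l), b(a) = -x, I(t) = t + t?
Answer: 72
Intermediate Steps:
I(t) = 2*t
b(a) = 4 (b(a) = -1*(-4) = 4)
J(l) = 4*l² (J(l) = (2*l)*(2*l) = 4*l²)
(6*I(1))*6 + J(0)*b(0) = (6*(2*1))*6 + (4*0²)*4 = (6*2)*6 + (4*0)*4 = 12*6 + 0*4 = 72 + 0 = 72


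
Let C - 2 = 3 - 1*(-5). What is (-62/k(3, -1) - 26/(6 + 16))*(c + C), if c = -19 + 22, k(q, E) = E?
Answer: 8697/11 ≈ 790.64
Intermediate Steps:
C = 10 (C = 2 + (3 - 1*(-5)) = 2 + (3 + 5) = 2 + 8 = 10)
c = 3
(-62/k(3, -1) - 26/(6 + 16))*(c + C) = (-62/(-1) - 26/(6 + 16))*(3 + 10) = (-62*(-1) - 26/22)*13 = (62 - 26*1/22)*13 = (62 - 13/11)*13 = (669/11)*13 = 8697/11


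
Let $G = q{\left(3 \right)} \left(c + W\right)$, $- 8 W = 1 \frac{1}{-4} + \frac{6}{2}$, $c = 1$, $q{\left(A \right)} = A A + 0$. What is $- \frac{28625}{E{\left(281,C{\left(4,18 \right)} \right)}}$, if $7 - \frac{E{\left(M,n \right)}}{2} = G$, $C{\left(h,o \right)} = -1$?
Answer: $- \frac{91600}{7} \approx -13086.0$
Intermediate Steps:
$q{\left(A \right)} = A^{2}$ ($q{\left(A \right)} = A^{2} + 0 = A^{2}$)
$W = - \frac{11}{32}$ ($W = - \frac{1 \frac{1}{-4} + \frac{6}{2}}{8} = - \frac{1 \left(- \frac{1}{4}\right) + 6 \cdot \frac{1}{2}}{8} = - \frac{- \frac{1}{4} + 3}{8} = \left(- \frac{1}{8}\right) \frac{11}{4} = - \frac{11}{32} \approx -0.34375$)
$G = \frac{189}{32}$ ($G = 3^{2} \left(1 - \frac{11}{32}\right) = 9 \cdot \frac{21}{32} = \frac{189}{32} \approx 5.9063$)
$E{\left(M,n \right)} = \frac{35}{16}$ ($E{\left(M,n \right)} = 14 - \frac{189}{16} = \frac{35}{16}$)
$- \frac{28625}{E{\left(281,C{\left(4,18 \right)} \right)}} = - \frac{28625}{\frac{35}{16}} = \left(-28625\right) \frac{16}{35} = - \frac{91600}{7}$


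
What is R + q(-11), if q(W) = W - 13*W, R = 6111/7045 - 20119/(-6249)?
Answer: 5991121054/44024205 ≈ 136.09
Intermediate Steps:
R = 179925994/44024205 (R = 6111*(1/7045) - 20119*(-1/6249) = 6111/7045 + 20119/6249 = 179925994/44024205 ≈ 4.0870)
q(W) = -12*W
R + q(-11) = 179925994/44024205 - 12*(-11) = 179925994/44024205 + 132 = 5991121054/44024205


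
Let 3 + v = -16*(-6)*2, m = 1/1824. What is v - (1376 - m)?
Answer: -2165087/1824 ≈ -1187.0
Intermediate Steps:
m = 1/1824 ≈ 0.00054825
v = 189 (v = -3 - 16*(-6)*2 = -3 + 96*2 = -3 + 192 = 189)
v - (1376 - m) = 189 - (1376 - 1*1/1824) = 189 - (1376 - 1/1824) = 189 - 1*2509823/1824 = 189 - 2509823/1824 = -2165087/1824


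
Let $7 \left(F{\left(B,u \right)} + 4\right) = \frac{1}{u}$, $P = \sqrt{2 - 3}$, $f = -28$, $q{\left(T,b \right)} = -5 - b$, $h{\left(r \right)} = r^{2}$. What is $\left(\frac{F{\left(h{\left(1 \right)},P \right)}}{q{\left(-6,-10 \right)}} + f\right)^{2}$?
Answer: $\frac{\left(1008 + i\right)^{2}}{1225} \approx 829.44 + 1.6457 i$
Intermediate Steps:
$P = i$ ($P = \sqrt{-1} = i \approx 1.0 i$)
$F{\left(B,u \right)} = -4 + \frac{1}{7 u}$
$\left(\frac{F{\left(h{\left(1 \right)},P \right)}}{q{\left(-6,-10 \right)}} + f\right)^{2} = \left(\frac{-4 + \frac{1}{7 i}}{-5 - -10} - 28\right)^{2} = \left(\frac{-4 + \frac{\left(-1\right) i}{7}}{-5 + 10} - 28\right)^{2} = \left(\frac{-4 - \frac{i}{7}}{5} - 28\right)^{2} = \left(\left(-4 - \frac{i}{7}\right) \frac{1}{5} - 28\right)^{2} = \left(\left(- \frac{4}{5} - \frac{i}{35}\right) - 28\right)^{2} = \left(- \frac{144}{5} - \frac{i}{35}\right)^{2}$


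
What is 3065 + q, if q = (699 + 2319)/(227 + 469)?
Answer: 356043/116 ≈ 3069.3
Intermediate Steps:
q = 503/116 (q = 3018/696 = 3018*(1/696) = 503/116 ≈ 4.3362)
3065 + q = 3065 + 503/116 = 356043/116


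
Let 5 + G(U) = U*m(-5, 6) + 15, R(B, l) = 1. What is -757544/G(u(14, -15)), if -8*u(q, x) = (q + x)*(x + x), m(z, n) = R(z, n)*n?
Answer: 1515088/25 ≈ 60604.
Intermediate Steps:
m(z, n) = n (m(z, n) = 1*n = n)
u(q, x) = -x*(q + x)/4 (u(q, x) = -(q + x)*(x + x)/8 = -(q + x)*2*x/8 = -x*(q + x)/4)
G(U) = 10 + 6*U (G(U) = -5 + (U*6 + 15) = -5 + (6*U + 15) = -5 + (15 + 6*U) = 10 + 6*U)
-757544/G(u(14, -15)) = -757544/(10 + 6*(-¼*(-15)*(14 - 15))) = -757544/(10 + 6*(-¼*(-15)*(-1))) = -757544/(10 + 6*(-15/4)) = -757544/(10 - 45/2) = -757544/(-25/2) = -757544*(-2/25) = 1515088/25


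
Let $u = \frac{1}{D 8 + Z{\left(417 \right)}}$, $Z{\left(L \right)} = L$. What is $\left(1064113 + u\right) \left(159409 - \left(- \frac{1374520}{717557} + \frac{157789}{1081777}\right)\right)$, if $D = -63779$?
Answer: $\frac{67129307327074044232897221192}{395737092200514035} \approx 1.6963 \cdot 10^{11}$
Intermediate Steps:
$u = - \frac{1}{509815}$ ($u = \frac{1}{\left(-63779\right) 8 + 417} = \frac{1}{-510232 + 417} = \frac{1}{-509815} = - \frac{1}{509815} \approx -1.9615 \cdot 10^{-6}$)
$\left(1064113 + u\right) \left(159409 - \left(- \frac{1374520}{717557} + \frac{157789}{1081777}\right)\right) = \left(1064113 - \frac{1}{509815}\right) \left(159409 - \left(- \frac{1374520}{717557} + \frac{157789}{1081777}\right)\right) = \frac{542500769094 \left(159409 - - \frac{1373701520567}{776236658789}\right)}{509815} = \frac{542500769094 \left(159409 + \left(\frac{1374520}{717557} - \frac{157789}{1081777}\right)\right)}{509815} = \frac{542500769094 \left(159409 + \frac{1373701520567}{776236658789}\right)}{509815} = \frac{542500769094}{509815} \cdot \frac{123740483242416268}{776236658789} = \frac{67129307327074044232897221192}{395737092200514035}$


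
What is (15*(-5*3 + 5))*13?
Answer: -1950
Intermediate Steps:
(15*(-5*3 + 5))*13 = (15*(-15 + 5))*13 = (15*(-10))*13 = -150*13 = -1950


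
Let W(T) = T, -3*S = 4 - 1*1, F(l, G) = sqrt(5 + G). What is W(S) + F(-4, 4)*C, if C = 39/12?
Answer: 35/4 ≈ 8.7500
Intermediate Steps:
S = -1 (S = -(4 - 1*1)/3 = -(4 - 1)/3 = -1/3*3 = -1)
C = 13/4 (C = 39*(1/12) = 13/4 ≈ 3.2500)
W(S) + F(-4, 4)*C = -1 + sqrt(5 + 4)*(13/4) = -1 + sqrt(9)*(13/4) = -1 + 3*(13/4) = -1 + 39/4 = 35/4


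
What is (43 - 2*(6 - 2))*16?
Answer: 560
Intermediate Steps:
(43 - 2*(6 - 2))*16 = (43 - 2*4)*16 = (43 - 8)*16 = 35*16 = 560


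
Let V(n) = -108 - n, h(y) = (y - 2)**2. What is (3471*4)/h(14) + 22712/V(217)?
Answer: 103481/3900 ≈ 26.534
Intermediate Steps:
h(y) = (-2 + y)**2
(3471*4)/h(14) + 22712/V(217) = (3471*4)/((-2 + 14)**2) + 22712/(-108 - 1*217) = 13884/(12**2) + 22712/(-108 - 217) = 13884/144 + 22712/(-325) = 13884*(1/144) + 22712*(-1/325) = 1157/12 - 22712/325 = 103481/3900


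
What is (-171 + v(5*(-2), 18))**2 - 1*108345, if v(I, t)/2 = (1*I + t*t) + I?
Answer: 82624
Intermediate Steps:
v(I, t) = 2*t**2 + 4*I (v(I, t) = 2*((1*I + t*t) + I) = 2*((I + t**2) + I) = 2*(t**2 + 2*I) = 2*t**2 + 4*I)
(-171 + v(5*(-2), 18))**2 - 1*108345 = (-171 + (2*18**2 + 4*(5*(-2))))**2 - 1*108345 = (-171 + (2*324 + 4*(-10)))**2 - 108345 = (-171 + (648 - 40))**2 - 108345 = (-171 + 608)**2 - 108345 = 437**2 - 108345 = 190969 - 108345 = 82624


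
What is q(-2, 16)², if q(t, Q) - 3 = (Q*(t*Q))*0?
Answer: 9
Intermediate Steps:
q(t, Q) = 3 (q(t, Q) = 3 + (Q*(t*Q))*0 = 3 + (Q*(Q*t))*0 = 3 + (t*Q²)*0 = 3 + 0 = 3)
q(-2, 16)² = 3² = 9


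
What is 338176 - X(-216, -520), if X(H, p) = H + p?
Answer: 338912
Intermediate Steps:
338176 - X(-216, -520) = 338176 - (-216 - 520) = 338176 - 1*(-736) = 338176 + 736 = 338912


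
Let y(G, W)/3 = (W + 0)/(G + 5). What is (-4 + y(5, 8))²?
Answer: 64/25 ≈ 2.5600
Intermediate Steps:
y(G, W) = 3*W/(5 + G) (y(G, W) = 3*((W + 0)/(G + 5)) = 3*(W/(5 + G)) = 3*W/(5 + G))
(-4 + y(5, 8))² = (-4 + 3*8/(5 + 5))² = (-4 + 3*8/10)² = (-4 + 3*8*(⅒))² = (-4 + 12/5)² = (-8/5)² = 64/25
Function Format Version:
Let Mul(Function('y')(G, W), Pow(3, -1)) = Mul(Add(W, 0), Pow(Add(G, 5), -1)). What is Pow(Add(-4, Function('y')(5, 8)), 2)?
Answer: Rational(64, 25) ≈ 2.5600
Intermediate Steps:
Function('y')(G, W) = Mul(3, W, Pow(Add(5, G), -1)) (Function('y')(G, W) = Mul(3, Mul(Add(W, 0), Pow(Add(G, 5), -1))) = Mul(3, Mul(W, Pow(Add(5, G), -1))) = Mul(3, W, Pow(Add(5, G), -1)))
Pow(Add(-4, Function('y')(5, 8)), 2) = Pow(Add(-4, Mul(3, 8, Pow(Add(5, 5), -1))), 2) = Pow(Add(-4, Mul(3, 8, Pow(10, -1))), 2) = Pow(Add(-4, Mul(3, 8, Rational(1, 10))), 2) = Pow(Add(-4, Rational(12, 5)), 2) = Pow(Rational(-8, 5), 2) = Rational(64, 25)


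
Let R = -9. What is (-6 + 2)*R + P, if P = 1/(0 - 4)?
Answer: 143/4 ≈ 35.750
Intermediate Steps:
P = -¼ (P = 1/(-4) = -¼ ≈ -0.25000)
(-6 + 2)*R + P = (-6 + 2)*(-9) - ¼ = -4*(-9) - ¼ = 36 - ¼ = 143/4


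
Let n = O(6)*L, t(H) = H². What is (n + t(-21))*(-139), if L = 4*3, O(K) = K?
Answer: -71307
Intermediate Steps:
L = 12
n = 72 (n = 6*12 = 72)
(n + t(-21))*(-139) = (72 + (-21)²)*(-139) = (72 + 441)*(-139) = 513*(-139) = -71307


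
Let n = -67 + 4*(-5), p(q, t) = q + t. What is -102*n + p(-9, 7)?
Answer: 8872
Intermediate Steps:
n = -87 (n = -67 - 20 = -87)
-102*n + p(-9, 7) = -102*(-87) + (-9 + 7) = 8874 - 2 = 8872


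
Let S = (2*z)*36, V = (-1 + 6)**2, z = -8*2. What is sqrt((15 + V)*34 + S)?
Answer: 4*sqrt(13) ≈ 14.422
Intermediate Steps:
z = -16
V = 25 (V = 5**2 = 25)
S = -1152 (S = (2*(-16))*36 = -32*36 = -1152)
sqrt((15 + V)*34 + S) = sqrt((15 + 25)*34 - 1152) = sqrt(40*34 - 1152) = sqrt(1360 - 1152) = sqrt(208) = 4*sqrt(13)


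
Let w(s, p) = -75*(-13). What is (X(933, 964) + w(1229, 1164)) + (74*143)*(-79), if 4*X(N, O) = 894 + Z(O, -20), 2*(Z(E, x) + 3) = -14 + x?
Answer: -1669569/2 ≈ -8.3478e+5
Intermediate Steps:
w(s, p) = 975
Z(E, x) = -10 + x/2 (Z(E, x) = -3 + (-14 + x)/2 = -3 + (-7 + x/2) = -10 + x/2)
X(N, O) = 437/2 (X(N, O) = (894 + (-10 + (½)*(-20)))/4 = (894 + (-10 - 10))/4 = (894 - 20)/4 = (¼)*874 = 437/2)
(X(933, 964) + w(1229, 1164)) + (74*143)*(-79) = (437/2 + 975) + (74*143)*(-79) = 2387/2 + 10582*(-79) = 2387/2 - 835978 = -1669569/2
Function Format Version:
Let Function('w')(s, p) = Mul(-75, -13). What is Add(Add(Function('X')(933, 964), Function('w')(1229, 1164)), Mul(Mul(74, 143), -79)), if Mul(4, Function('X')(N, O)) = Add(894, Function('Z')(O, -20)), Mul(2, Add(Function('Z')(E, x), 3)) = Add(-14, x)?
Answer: Rational(-1669569, 2) ≈ -8.3478e+5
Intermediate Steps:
Function('w')(s, p) = 975
Function('Z')(E, x) = Add(-10, Mul(Rational(1, 2), x)) (Function('Z')(E, x) = Add(-3, Mul(Rational(1, 2), Add(-14, x))) = Add(-3, Add(-7, Mul(Rational(1, 2), x))) = Add(-10, Mul(Rational(1, 2), x)))
Function('X')(N, O) = Rational(437, 2) (Function('X')(N, O) = Mul(Rational(1, 4), Add(894, Add(-10, Mul(Rational(1, 2), -20)))) = Mul(Rational(1, 4), Add(894, Add(-10, -10))) = Mul(Rational(1, 4), Add(894, -20)) = Mul(Rational(1, 4), 874) = Rational(437, 2))
Add(Add(Function('X')(933, 964), Function('w')(1229, 1164)), Mul(Mul(74, 143), -79)) = Add(Add(Rational(437, 2), 975), Mul(Mul(74, 143), -79)) = Add(Rational(2387, 2), Mul(10582, -79)) = Add(Rational(2387, 2), -835978) = Rational(-1669569, 2)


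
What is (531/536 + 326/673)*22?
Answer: 5853089/180364 ≈ 32.452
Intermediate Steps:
(531/536 + 326/673)*22 = (532099/360728)*22 = 5853089/180364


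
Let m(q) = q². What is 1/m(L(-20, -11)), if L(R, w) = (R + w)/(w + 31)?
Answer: 400/961 ≈ 0.41623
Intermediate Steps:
L(R, w) = (R + w)/(31 + w)
1/m(L(-20, -11)) = 1/(((-20 - 11)/(31 - 11))²) = 1/((-31/20)²) = 1/(961/400) = 400/961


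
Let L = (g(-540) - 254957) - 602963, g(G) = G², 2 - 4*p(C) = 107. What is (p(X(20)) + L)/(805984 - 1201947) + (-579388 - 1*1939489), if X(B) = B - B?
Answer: -3989526108819/1583852 ≈ -2.5189e+6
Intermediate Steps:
X(B) = 0
p(C) = -105/4 (p(C) = ½ - ¼*107 = ½ - 107/4 = -105/4)
L = -566320 (L = ((-540)² - 254957) - 602963 = (291600 - 254957) - 602963 = 36643 - 602963 = -566320)
(p(X(20)) + L)/(805984 - 1201947) + (-579388 - 1*1939489) = (-105/4 - 566320)/(805984 - 1201947) + (-579388 - 1*1939489) = -2265385/4/(-395963) + (-579388 - 1939489) = -2265385/4*(-1/395963) - 2518877 = 2265385/1583852 - 2518877 = -3989526108819/1583852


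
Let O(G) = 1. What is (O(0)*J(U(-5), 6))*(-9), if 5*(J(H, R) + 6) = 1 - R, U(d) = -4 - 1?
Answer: 63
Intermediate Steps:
U(d) = -5
J(H, R) = -29/5 - R/5 (J(H, R) = -6 + (1 - R)/5 = -6 + (1/5 - R/5) = -29/5 - R/5)
(O(0)*J(U(-5), 6))*(-9) = (1*(-29/5 - 1/5*6))*(-9) = (1*(-29/5 - 6/5))*(-9) = (1*(-7))*(-9) = -7*(-9) = 63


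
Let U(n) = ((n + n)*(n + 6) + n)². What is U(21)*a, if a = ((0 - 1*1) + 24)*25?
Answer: 767064375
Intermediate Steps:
a = 575 (a = ((0 - 1) + 24)*25 = (-1 + 24)*25 = 23*25 = 575)
U(n) = (n + 2*n*(6 + n))² (U(n) = ((2*n)*(6 + n) + n)² = (2*n*(6 + n) + n)² = (n + 2*n*(6 + n))²)
U(21)*a = (21²*(13 + 2*21)²)*575 = (441*(13 + 42)²)*575 = (441*55²)*575 = (441*3025)*575 = 1334025*575 = 767064375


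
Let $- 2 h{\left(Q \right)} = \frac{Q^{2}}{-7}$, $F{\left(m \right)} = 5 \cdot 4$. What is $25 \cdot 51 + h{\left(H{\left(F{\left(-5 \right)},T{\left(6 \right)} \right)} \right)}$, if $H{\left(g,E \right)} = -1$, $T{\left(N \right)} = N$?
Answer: $\frac{17851}{14} \approx 1275.1$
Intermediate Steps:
$F{\left(m \right)} = 20$
$h{\left(Q \right)} = \frac{Q^{2}}{14}$ ($h{\left(Q \right)} = - \frac{Q^{2} \frac{1}{-7}}{2} = - \frac{Q^{2} \left(- \frac{1}{7}\right)}{2} = - \frac{\left(- \frac{1}{7}\right) Q^{2}}{2} = \frac{Q^{2}}{14}$)
$25 \cdot 51 + h{\left(H{\left(F{\left(-5 \right)},T{\left(6 \right)} \right)} \right)} = 25 \cdot 51 + \frac{\left(-1\right)^{2}}{14} = 1275 + \frac{1}{14} \cdot 1 = 1275 + \frac{1}{14} = \frac{17851}{14}$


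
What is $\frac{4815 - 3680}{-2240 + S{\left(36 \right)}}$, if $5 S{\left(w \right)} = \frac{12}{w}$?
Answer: $- \frac{17025}{33599} \approx -0.50671$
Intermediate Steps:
$S{\left(w \right)} = \frac{12}{5 w}$ ($S{\left(w \right)} = \frac{12 \frac{1}{w}}{5} = \frac{12}{5 w}$)
$\frac{4815 - 3680}{-2240 + S{\left(36 \right)}} = \frac{4815 - 3680}{-2240 + \frac{12}{5 \cdot 36}} = \frac{1135}{-2240 + \frac{12}{5} \cdot \frac{1}{36}} = \frac{1135}{-2240 + \frac{1}{15}} = \frac{1135}{- \frac{33599}{15}} = 1135 \left(- \frac{15}{33599}\right) = - \frac{17025}{33599}$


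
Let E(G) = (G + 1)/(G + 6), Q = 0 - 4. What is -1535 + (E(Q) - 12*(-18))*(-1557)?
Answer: -671023/2 ≈ -3.3551e+5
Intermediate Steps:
Q = -4
E(G) = (1 + G)/(6 + G)
-1535 + (E(Q) - 12*(-18))*(-1557) = -1535 + ((1 - 4)/(6 - 4) - 12*(-18))*(-1557) = -1535 + (-3/2 + 216)*(-1557) = -1535 + (429/2)*(-1557) = -1535 - 667953/2 = -671023/2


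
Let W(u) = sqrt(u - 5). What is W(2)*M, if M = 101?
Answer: 101*I*sqrt(3) ≈ 174.94*I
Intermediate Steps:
W(u) = sqrt(-5 + u)
W(2)*M = sqrt(-5 + 2)*101 = sqrt(-3)*101 = (I*sqrt(3))*101 = 101*I*sqrt(3)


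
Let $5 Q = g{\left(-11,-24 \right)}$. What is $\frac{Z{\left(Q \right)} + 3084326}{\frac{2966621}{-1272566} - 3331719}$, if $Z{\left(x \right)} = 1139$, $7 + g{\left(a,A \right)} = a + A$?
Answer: $- \frac{785291570638}{847967057515} \approx -0.92609$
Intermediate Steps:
$g{\left(a,A \right)} = -7 + A + a$ ($g{\left(a,A \right)} = -7 + \left(a + A\right) = -7 + \left(A + a\right) = -7 + A + a$)
$Q = - \frac{42}{5}$ ($Q = \frac{-7 - 24 - 11}{5} = \frac{1}{5} \left(-42\right) = - \frac{42}{5} \approx -8.4$)
$\frac{Z{\left(Q \right)} + 3084326}{\frac{2966621}{-1272566} - 3331719} = \frac{1139 + 3084326}{\frac{2966621}{-1272566} - 3331719} = \frac{3085465}{2966621 \left(- \frac{1}{1272566}\right) - 3331719} = \frac{3085465}{- \frac{2966621}{1272566} - 3331719} = \frac{3085465}{- \frac{4239835287575}{1272566}} = 3085465 \left(- \frac{1272566}{4239835287575}\right) = - \frac{785291570638}{847967057515}$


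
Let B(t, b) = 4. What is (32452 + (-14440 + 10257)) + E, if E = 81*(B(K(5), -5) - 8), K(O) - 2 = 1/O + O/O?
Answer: 27945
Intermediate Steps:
K(O) = 3 + 1/O (K(O) = 2 + (1/O + O/O) = 2 + (1/O + 1) = 2 + (1 + 1/O) = 3 + 1/O)
E = -324 (E = 81*(4 - 8) = 81*(-4) = -324)
(32452 + (-14440 + 10257)) + E = (32452 + (-14440 + 10257)) - 324 = (32452 - 4183) - 324 = 28269 - 324 = 27945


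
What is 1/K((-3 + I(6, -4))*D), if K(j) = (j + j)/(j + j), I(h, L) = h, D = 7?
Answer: 1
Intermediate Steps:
K(j) = 1 (K(j) = (2*j)/((2*j)) = (2*j)*(1/(2*j)) = 1)
1/K((-3 + I(6, -4))*D) = 1/1 = 1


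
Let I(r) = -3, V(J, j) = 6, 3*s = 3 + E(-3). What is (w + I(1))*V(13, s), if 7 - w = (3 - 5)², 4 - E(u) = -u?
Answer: 0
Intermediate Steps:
E(u) = 4 + u (E(u) = 4 - (-1)*u = 4 + u)
s = 4/3 (s = (3 + (4 - 3))/3 = (3 + 1)/3 = (⅓)*4 = 4/3 ≈ 1.3333)
w = 3 (w = 7 - (3 - 5)² = 7 - 1*(-2)² = 7 - 1*4 = 7 - 4 = 3)
(w + I(1))*V(13, s) = (3 - 3)*6 = 0*6 = 0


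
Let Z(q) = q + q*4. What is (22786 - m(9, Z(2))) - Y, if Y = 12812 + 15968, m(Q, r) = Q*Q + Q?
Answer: -6084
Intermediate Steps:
Z(q) = 5*q (Z(q) = q + 4*q = 5*q)
m(Q, r) = Q + Q**2 (m(Q, r) = Q**2 + Q = Q + Q**2)
Y = 28780
(22786 - m(9, Z(2))) - Y = (22786 - 9*(1 + 9)) - 1*28780 = (22786 - 9*10) - 28780 = (22786 - 1*90) - 28780 = (22786 - 90) - 28780 = 22696 - 28780 = -6084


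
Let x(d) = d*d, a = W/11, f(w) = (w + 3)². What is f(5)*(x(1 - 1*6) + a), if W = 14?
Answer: 18496/11 ≈ 1681.5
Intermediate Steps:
f(w) = (3 + w)²
a = 14/11 ≈ 1.2727
x(d) = d²
f(5)*(x(1 - 1*6) + a) = (3 + 5)²*((1 - 1*6)² + 14/11) = 8²*((1 - 6)² + 14/11) = 64*((-5)² + 14/11) = 64*(25 + 14/11) = 64*(289/11) = 18496/11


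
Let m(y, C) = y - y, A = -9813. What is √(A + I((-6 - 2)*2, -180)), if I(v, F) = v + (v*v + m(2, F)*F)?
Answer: I*√9573 ≈ 97.842*I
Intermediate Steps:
m(y, C) = 0
I(v, F) = v + v² (I(v, F) = v + (v*v + 0*F) = v + (v² + 0) = v + v²)
√(A + I((-6 - 2)*2, -180)) = √(-9813 + ((-6 - 2)*2)*(1 + (-6 - 2)*2)) = √(-9813 + (-8*2)*(1 - 8*2)) = √(-9813 - 16*(1 - 16)) = √(-9813 - 16*(-15)) = √(-9813 + 240) = √(-9573) = I*√9573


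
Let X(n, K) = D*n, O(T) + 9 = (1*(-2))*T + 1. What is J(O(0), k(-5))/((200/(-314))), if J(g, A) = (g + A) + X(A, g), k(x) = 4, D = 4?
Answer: -471/25 ≈ -18.840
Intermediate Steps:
O(T) = -8 - 2*T (O(T) = -9 + ((1*(-2))*T + 1) = -9 + (-2*T + 1) = -9 + (1 - 2*T) = -8 - 2*T)
X(n, K) = 4*n
J(g, A) = g + 5*A (J(g, A) = (g + A) + 4*A = (A + g) + 4*A = g + 5*A)
J(O(0), k(-5))/((200/(-314))) = ((-8 - 2*0) + 5*4)/((200/(-314))) = ((-8 + 0) + 20)/((200*(-1/314))) = (-8 + 20)/(-100/157) = 12*(-157/100) = -471/25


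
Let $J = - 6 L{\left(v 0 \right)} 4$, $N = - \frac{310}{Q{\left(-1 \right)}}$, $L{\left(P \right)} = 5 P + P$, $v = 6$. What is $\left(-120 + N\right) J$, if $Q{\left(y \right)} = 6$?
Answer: $0$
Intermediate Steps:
$L{\left(P \right)} = 6 P$
$N = - \frac{155}{3}$ ($N = - \frac{310}{6} = \left(-310\right) \frac{1}{6} = - \frac{155}{3} \approx -51.667$)
$J = 0$ ($J = - 6 \cdot 6 \cdot 6 \cdot 0 \cdot 4 = - 6 \cdot 6 \cdot 0 \cdot 4 = \left(-6\right) 0 \cdot 4 = 0 \cdot 4 = 0$)
$\left(-120 + N\right) J = \left(-120 - \frac{155}{3}\right) 0 = \left(- \frac{515}{3}\right) 0 = 0$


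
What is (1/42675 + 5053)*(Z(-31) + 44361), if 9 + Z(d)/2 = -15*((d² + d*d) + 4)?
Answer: -965837119704/14225 ≈ -6.7897e+7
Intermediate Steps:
Z(d) = -138 - 60*d² (Z(d) = -18 + 2*(-15*((d² + d*d) + 4)) = -18 + 2*(-15*((d² + d²) + 4)) = -18 + 2*(-15*(2*d² + 4)) = -18 + 2*(-15*(4 + 2*d²)) = -18 + 2*(-60 - 30*d²) = -18 + (-120 - 60*d²) = -138 - 60*d²)
(1/42675 + 5053)*(Z(-31) + 44361) = (1/42675 + 5053)*((-138 - 60*(-31)²) + 44361) = (1/42675 + 5053)*((-138 - 60*961) + 44361) = 215636776*((-138 - 57660) + 44361)/42675 = 215636776*(-57798 + 44361)/42675 = (215636776/42675)*(-13437) = -965837119704/14225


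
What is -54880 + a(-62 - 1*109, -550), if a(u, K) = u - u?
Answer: -54880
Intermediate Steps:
a(u, K) = 0
-54880 + a(-62 - 1*109, -550) = -54880 + 0 = -54880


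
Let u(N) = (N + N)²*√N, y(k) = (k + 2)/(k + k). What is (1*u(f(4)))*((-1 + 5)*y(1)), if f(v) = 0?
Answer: 0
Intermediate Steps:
y(k) = (2 + k)/(2*k) (y(k) = (2 + k)/((2*k)) = (2 + k)*(1/(2*k)) = (2 + k)/(2*k))
u(N) = 4*N^(5/2) (u(N) = (2*N)²*√N = (4*N²)*√N = 4*N^(5/2))
(1*u(f(4)))*((-1 + 5)*y(1)) = (1*(4*0^(5/2)))*((-1 + 5)*((½)*(2 + 1)/1)) = (1*(4*0))*(4*((½)*1*3)) = (1*0)*(4*(3/2)) = 0*6 = 0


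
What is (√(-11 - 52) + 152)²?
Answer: 23041 + 912*I*√7 ≈ 23041.0 + 2412.9*I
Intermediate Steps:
(√(-11 - 52) + 152)² = (√(-63) + 152)² = (3*I*√7 + 152)² = (152 + 3*I*√7)²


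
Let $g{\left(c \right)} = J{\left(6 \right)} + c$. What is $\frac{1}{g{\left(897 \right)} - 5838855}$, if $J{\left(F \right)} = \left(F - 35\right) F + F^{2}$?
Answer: $- \frac{1}{5838096} \approx -1.7129 \cdot 10^{-7}$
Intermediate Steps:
$J{\left(F \right)} = F^{2} + F \left(-35 + F\right)$ ($J{\left(F \right)} = \left(-35 + F\right) F + F^{2} = F \left(-35 + F\right) + F^{2} = F^{2} + F \left(-35 + F\right)$)
$g{\left(c \right)} = -138 + c$ ($g{\left(c \right)} = 6 \left(-35 + 2 \cdot 6\right) + c = 6 \left(-35 + 12\right) + c = 6 \left(-23\right) + c = -138 + c$)
$\frac{1}{g{\left(897 \right)} - 5838855} = \frac{1}{\left(-138 + 897\right) - 5838855} = \frac{1}{759 - 5838855} = \frac{1}{-5838096} = - \frac{1}{5838096}$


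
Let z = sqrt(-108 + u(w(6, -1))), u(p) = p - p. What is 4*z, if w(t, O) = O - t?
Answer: 24*I*sqrt(3) ≈ 41.569*I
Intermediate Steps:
u(p) = 0
z = 6*I*sqrt(3) (z = sqrt(-108 + 0) = sqrt(-108) = 6*I*sqrt(3) ≈ 10.392*I)
4*z = 4*(6*I*sqrt(3)) = 24*I*sqrt(3)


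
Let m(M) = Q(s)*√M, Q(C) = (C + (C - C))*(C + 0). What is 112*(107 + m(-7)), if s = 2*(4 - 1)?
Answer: 11984 + 4032*I*√7 ≈ 11984.0 + 10668.0*I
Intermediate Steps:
s = 6 (s = 2*3 = 6)
Q(C) = C² (Q(C) = (C + 0)*C = C*C = C²)
m(M) = 36*√M (m(M) = 6²*√M = 36*√M)
112*(107 + m(-7)) = 112*(107 + 36*√(-7)) = 112*(107 + 36*(I*√7)) = 112*(107 + 36*I*√7) = 11984 + 4032*I*√7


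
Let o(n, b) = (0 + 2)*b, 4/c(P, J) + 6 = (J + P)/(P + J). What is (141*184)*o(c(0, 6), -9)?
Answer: -466992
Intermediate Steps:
c(P, J) = -⅘ (c(P, J) = 4/(-6 + (J + P)/(P + J)) = 4/(-6 + (J + P)/(J + P)) = 4/(-6 + 1) = 4/(-5) = 4*(-⅕) = -⅘)
o(n, b) = 2*b
(141*184)*o(c(0, 6), -9) = (141*184)*(2*(-9)) = 25944*(-18) = -466992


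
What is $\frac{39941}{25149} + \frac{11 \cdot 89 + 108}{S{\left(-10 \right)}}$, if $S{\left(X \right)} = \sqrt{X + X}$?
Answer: $\frac{39941}{25149} - \frac{1087 i \sqrt{5}}{10} \approx 1.5882 - 243.06 i$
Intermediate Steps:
$S{\left(X \right)} = \sqrt{2} \sqrt{X}$ ($S{\left(X \right)} = \sqrt{2 X} = \sqrt{2} \sqrt{X}$)
$\frac{39941}{25149} + \frac{11 \cdot 89 + 108}{S{\left(-10 \right)}} = \frac{39941}{25149} + \frac{11 \cdot 89 + 108}{\sqrt{2} \sqrt{-10}} = 39941 \cdot \frac{1}{25149} + \frac{979 + 108}{\sqrt{2} i \sqrt{10}} = \frac{39941}{25149} + \frac{1087}{2 i \sqrt{5}} = \frac{39941}{25149} + 1087 \left(- \frac{i \sqrt{5}}{10}\right) = \frac{39941}{25149} - \frac{1087 i \sqrt{5}}{10}$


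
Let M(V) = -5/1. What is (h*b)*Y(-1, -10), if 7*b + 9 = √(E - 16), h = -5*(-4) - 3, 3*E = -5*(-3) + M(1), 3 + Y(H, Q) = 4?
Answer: -153/7 + 17*I*√114/21 ≈ -21.857 + 8.6434*I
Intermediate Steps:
M(V) = -5 (M(V) = -5*1 = -5)
Y(H, Q) = 1 (Y(H, Q) = -3 + 4 = 1)
E = 10/3 (E = (-5*(-3) - 5)/3 = (15 - 5)/3 = (⅓)*10 = 10/3 ≈ 3.3333)
h = 17 (h = 20 - 3 = 17)
b = -9/7 + I*√114/21 (b = -9/7 + √(10/3 - 16)/7 = -9/7 + √(-38/3)/7 = -9/7 + (I*√114/3)/7 = -9/7 + I*√114/21 ≈ -1.2857 + 0.50843*I)
(h*b)*Y(-1, -10) = (17*(-9/7 + I*√114/21))*1 = (-153/7 + 17*I*√114/21)*1 = -153/7 + 17*I*√114/21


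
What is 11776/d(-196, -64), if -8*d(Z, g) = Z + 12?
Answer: 512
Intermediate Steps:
d(Z, g) = -3/2 - Z/8 (d(Z, g) = -(Z + 12)/8 = -(12 + Z)/8 = -3/2 - Z/8)
11776/d(-196, -64) = 11776/(-3/2 - ⅛*(-196)) = 11776/(-3/2 + 49/2) = 11776/23 = 11776*(1/23) = 512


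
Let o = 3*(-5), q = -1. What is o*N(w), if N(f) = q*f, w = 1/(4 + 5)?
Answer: 5/3 ≈ 1.6667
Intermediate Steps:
w = ⅑ (w = 1/9 = ⅑ ≈ 0.11111)
N(f) = -f
o = -15
o*N(w) = -(-15)/9 = -15*(-⅑) = 5/3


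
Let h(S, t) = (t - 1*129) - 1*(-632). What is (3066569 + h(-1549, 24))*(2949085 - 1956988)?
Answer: 3042856740312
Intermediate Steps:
h(S, t) = 503 + t (h(S, t) = (t - 129) + 632 = (-129 + t) + 632 = 503 + t)
(3066569 + h(-1549, 24))*(2949085 - 1956988) = (3066569 + (503 + 24))*(2949085 - 1956988) = (3066569 + 527)*992097 = 3067096*992097 = 3042856740312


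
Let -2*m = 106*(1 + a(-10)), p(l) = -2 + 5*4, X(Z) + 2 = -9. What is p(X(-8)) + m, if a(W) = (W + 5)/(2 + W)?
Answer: -545/8 ≈ -68.125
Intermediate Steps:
a(W) = (5 + W)/(2 + W)
X(Z) = -11 (X(Z) = -2 - 9 = -11)
p(l) = 18 (p(l) = -2 + 20 = 18)
m = -689/8 (m = -53*(1 + (5 - 10)/(2 - 10)) = -53*(1 - 5/(-8)) = -53*(1 - ⅛*(-5)) = -53*(1 + 5/8) = -53*13/8 = -½*689/4 = -689/8 ≈ -86.125)
p(X(-8)) + m = 18 - 689/8 = -545/8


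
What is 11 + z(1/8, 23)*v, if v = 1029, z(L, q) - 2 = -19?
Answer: -17482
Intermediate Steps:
z(L, q) = -17 (z(L, q) = 2 - 19 = -17)
11 + z(1/8, 23)*v = 11 - 17*1029 = 11 - 17493 = -17482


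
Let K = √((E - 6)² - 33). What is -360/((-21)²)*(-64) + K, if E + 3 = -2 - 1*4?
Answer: 2560/49 + 8*√3 ≈ 66.101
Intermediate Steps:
E = -9 (E = -3 + (-2 - 1*4) = -3 + (-2 - 4) = -3 - 6 = -9)
K = 8*√3 (K = √((-9 - 6)² - 33) = √((-15)² - 33) = √(225 - 33) = √192 = 8*√3 ≈ 13.856)
-360/((-21)²)*(-64) + K = -360/((-21)²)*(-64) + 8*√3 = -360/441*(-64) + 8*√3 = -360*1/441*(-64) + 8*√3 = -40/49*(-64) + 8*√3 = 2560/49 + 8*√3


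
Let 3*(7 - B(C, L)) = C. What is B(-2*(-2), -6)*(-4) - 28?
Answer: -152/3 ≈ -50.667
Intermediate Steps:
B(C, L) = 7 - C/3
B(-2*(-2), -6)*(-4) - 28 = (7 - (-2)*(-2)/3)*(-4) - 28 = (7 - ⅓*4)*(-4) - 28 = (7 - 4/3)*(-4) - 28 = (17/3)*(-4) - 28 = -68/3 - 28 = -152/3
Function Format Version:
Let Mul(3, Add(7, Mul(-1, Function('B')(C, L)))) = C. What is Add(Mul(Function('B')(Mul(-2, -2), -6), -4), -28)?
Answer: Rational(-152, 3) ≈ -50.667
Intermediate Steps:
Function('B')(C, L) = Add(7, Mul(Rational(-1, 3), C))
Add(Mul(Function('B')(Mul(-2, -2), -6), -4), -28) = Add(Mul(Add(7, Mul(Rational(-1, 3), Mul(-2, -2))), -4), -28) = Add(Mul(Add(7, Mul(Rational(-1, 3), 4)), -4), -28) = Add(Mul(Add(7, Rational(-4, 3)), -4), -28) = Add(Mul(Rational(17, 3), -4), -28) = Add(Rational(-68, 3), -28) = Rational(-152, 3)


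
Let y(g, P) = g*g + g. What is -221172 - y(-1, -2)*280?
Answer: -221172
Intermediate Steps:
y(g, P) = g + g² (y(g, P) = g² + g = g + g²)
-221172 - y(-1, -2)*280 = -221172 - (-(1 - 1))*280 = -221172 - (-1*0)*280 = -221172 - 0*280 = -221172 - 1*0 = -221172 + 0 = -221172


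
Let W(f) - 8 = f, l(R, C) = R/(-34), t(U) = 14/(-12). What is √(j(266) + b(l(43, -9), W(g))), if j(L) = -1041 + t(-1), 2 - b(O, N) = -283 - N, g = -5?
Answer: 5*I*√1086/6 ≈ 27.462*I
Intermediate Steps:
t(U) = -7/6 (t(U) = 14*(-1/12) = -7/6)
l(R, C) = -R/34 (l(R, C) = R*(-1/34) = -R/34)
W(f) = 8 + f
b(O, N) = 285 + N (b(O, N) = 2 - (-283 - N) = 2 + (283 + N) = 285 + N)
j(L) = -6253/6 (j(L) = -1041 - 7/6 = -6253/6)
√(j(266) + b(l(43, -9), W(g))) = √(-6253/6 + (285 + (8 - 5))) = √(-6253/6 + (285 + 3)) = √(-6253/6 + 288) = √(-4525/6) = 5*I*√1086/6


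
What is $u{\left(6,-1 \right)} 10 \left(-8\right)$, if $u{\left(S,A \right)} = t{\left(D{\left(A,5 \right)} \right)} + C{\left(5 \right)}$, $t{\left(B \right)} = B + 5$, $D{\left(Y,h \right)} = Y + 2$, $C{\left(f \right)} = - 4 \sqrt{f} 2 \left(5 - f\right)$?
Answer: $-480$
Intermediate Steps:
$C{\left(f \right)} = - 8 \sqrt{f} \left(5 - f\right)$
$D{\left(Y,h \right)} = 2 + Y$
$t{\left(B \right)} = 5 + B$
$u{\left(S,A \right)} = 7 + A$ ($u{\left(S,A \right)} = \left(5 + \left(2 + A\right)\right) + 8 \sqrt{5} \left(-5 + 5\right) = \left(7 + A\right) + 8 \sqrt{5} \cdot 0 = \left(7 + A\right) + 0 = 7 + A$)
$u{\left(6,-1 \right)} 10 \left(-8\right) = \left(7 - 1\right) 10 \left(-8\right) = 6 \cdot 10 \left(-8\right) = 60 \left(-8\right) = -480$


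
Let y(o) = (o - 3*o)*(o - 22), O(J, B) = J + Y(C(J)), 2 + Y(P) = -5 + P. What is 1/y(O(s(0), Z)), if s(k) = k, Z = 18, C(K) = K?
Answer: -1/406 ≈ -0.0024631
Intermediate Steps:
Y(P) = -7 + P (Y(P) = -2 + (-5 + P) = -7 + P)
O(J, B) = -7 + 2*J (O(J, B) = J + (-7 + J) = -7 + 2*J)
y(o) = -2*o*(-22 + o) (y(o) = (-2*o)*(-22 + o) = -2*o*(-22 + o))
1/y(O(s(0), Z)) = 1/(2*(-7 + 2*0)*(22 - (-7 + 2*0))) = 1/(2*(-7 + 0)*(22 - (-7 + 0))) = 1/(2*(-7)*(22 - 1*(-7))) = 1/(2*(-7)*(22 + 7)) = 1/(2*(-7)*29) = 1/(-406) = -1/406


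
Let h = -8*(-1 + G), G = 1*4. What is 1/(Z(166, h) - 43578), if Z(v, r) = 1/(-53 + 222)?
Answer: -169/7364681 ≈ -2.2947e-5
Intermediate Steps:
G = 4
h = -24 (h = -8*(-1 + 4) = -8*3 = -24)
Z(v, r) = 1/169
1/(Z(166, h) - 43578) = 1/(1/169 - 43578) = 1/(-7364681/169) = -169/7364681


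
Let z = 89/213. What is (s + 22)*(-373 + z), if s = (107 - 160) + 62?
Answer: -2460160/213 ≈ -11550.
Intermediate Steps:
s = 9 (s = -53 + 62 = 9)
z = 89/213 (z = 89*(1/213) = 89/213 ≈ 0.41784)
(s + 22)*(-373 + z) = (9 + 22)*(-373 + 89/213) = 31*(-79360/213) = -2460160/213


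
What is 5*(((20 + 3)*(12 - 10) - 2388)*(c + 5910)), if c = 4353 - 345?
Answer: -116139780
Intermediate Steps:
c = 4008
5*(((20 + 3)*(12 - 10) - 2388)*(c + 5910)) = 5*(((20 + 3)*(12 - 10) - 2388)*(4008 + 5910)) = 5*((23*2 - 2388)*9918) = 5*((46 - 2388)*9918) = 5*(-2342*9918) = 5*(-23227956) = -116139780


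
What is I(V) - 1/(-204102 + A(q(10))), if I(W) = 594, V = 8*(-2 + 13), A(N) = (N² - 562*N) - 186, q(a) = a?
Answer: 124625953/209808 ≈ 594.00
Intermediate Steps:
A(N) = -186 + N² - 562*N
V = 88 (V = 8*11 = 88)
I(V) - 1/(-204102 + A(q(10))) = 594 - 1/(-204102 + (-186 + 10² - 562*10)) = 594 - 1/(-204102 + (-186 + 100 - 5620)) = 594 - 1/(-204102 - 5706) = 594 - 1/(-209808) = 594 - 1*(-1/209808) = 594 + 1/209808 = 124625953/209808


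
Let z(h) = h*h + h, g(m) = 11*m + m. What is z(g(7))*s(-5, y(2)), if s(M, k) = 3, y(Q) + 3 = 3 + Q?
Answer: 21420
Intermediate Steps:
y(Q) = Q (y(Q) = -3 + (3 + Q) = Q)
g(m) = 12*m
z(h) = h + h² (z(h) = h² + h = h + h²)
z(g(7))*s(-5, y(2)) = ((12*7)*(1 + 12*7))*3 = (84*(1 + 84))*3 = (84*85)*3 = 7140*3 = 21420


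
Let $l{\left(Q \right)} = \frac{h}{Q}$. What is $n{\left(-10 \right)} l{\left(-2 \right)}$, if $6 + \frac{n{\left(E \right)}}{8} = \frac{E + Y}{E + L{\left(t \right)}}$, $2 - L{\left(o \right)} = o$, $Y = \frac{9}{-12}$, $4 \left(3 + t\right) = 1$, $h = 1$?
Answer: $\frac{332}{21} \approx 15.81$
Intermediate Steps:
$t = - \frac{11}{4}$ ($t = -3 + \frac{1}{4} \cdot 1 = -3 + \frac{1}{4} = - \frac{11}{4} \approx -2.75$)
$Y = - \frac{3}{4}$ ($Y = 9 \left(- \frac{1}{12}\right) = - \frac{3}{4} \approx -0.75$)
$L{\left(o \right)} = 2 - o$
$n{\left(E \right)} = -48 + \frac{8 \left(- \frac{3}{4} + E\right)}{\frac{19}{4} + E}$ ($n{\left(E \right)} = -48 + 8 \frac{E - \frac{3}{4}}{E + \left(2 - - \frac{11}{4}\right)} = -48 + 8 \frac{- \frac{3}{4} + E}{E + \left(2 + \frac{11}{4}\right)} = -48 + 8 \frac{- \frac{3}{4} + E}{E + \frac{19}{4}} = -48 + 8 \frac{- \frac{3}{4} + E}{\frac{19}{4} + E} = -48 + \frac{8 \left(- \frac{3}{4} + E\right)}{\frac{19}{4} + E}$)
$l{\left(Q \right)} = \frac{1}{Q}$ ($l{\left(Q \right)} = 1 \frac{1}{Q} = \frac{1}{Q}$)
$n{\left(-10 \right)} l{\left(-2 \right)} = \frac{8 \frac{1}{19 + 4 \left(-10\right)} \left(-117 - -200\right)}{-2} = \frac{8 \left(-117 + 200\right)}{19 - 40} \left(- \frac{1}{2}\right) = 8 \frac{1}{-21} \cdot 83 \left(- \frac{1}{2}\right) = 8 \left(- \frac{1}{21}\right) 83 \left(- \frac{1}{2}\right) = \left(- \frac{664}{21}\right) \left(- \frac{1}{2}\right) = \frac{332}{21}$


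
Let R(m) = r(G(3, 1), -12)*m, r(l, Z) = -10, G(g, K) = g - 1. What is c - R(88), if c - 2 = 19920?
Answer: 20802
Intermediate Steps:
c = 19922 (c = 2 + 19920 = 19922)
G(g, K) = -1 + g
R(m) = -10*m
c - R(88) = 19922 - (-10)*88 = 19922 - 1*(-880) = 19922 + 880 = 20802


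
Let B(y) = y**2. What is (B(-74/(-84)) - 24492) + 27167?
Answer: 4720069/1764 ≈ 2675.8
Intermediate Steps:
(B(-74/(-84)) - 24492) + 27167 = ((-74/(-84))**2 - 24492) + 27167 = ((-74*(-1/84))**2 - 24492) + 27167 = ((37/42)**2 - 24492) + 27167 = (1369/1764 - 24492) + 27167 = -43202519/1764 + 27167 = 4720069/1764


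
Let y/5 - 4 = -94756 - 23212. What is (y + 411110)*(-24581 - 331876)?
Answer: 63702430470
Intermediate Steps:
y = -589820 (y = 20 + 5*(-94756 - 23212) = 20 + 5*(-117968) = 20 - 589840 = -589820)
(y + 411110)*(-24581 - 331876) = (-589820 + 411110)*(-24581 - 331876) = -178710*(-356457) = 63702430470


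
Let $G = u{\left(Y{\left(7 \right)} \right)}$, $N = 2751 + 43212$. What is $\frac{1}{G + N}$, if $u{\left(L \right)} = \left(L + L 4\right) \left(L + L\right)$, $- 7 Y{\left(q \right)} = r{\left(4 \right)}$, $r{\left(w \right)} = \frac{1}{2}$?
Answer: $\frac{98}{4504379} \approx 2.1757 \cdot 10^{-5}$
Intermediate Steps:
$N = 45963$
$r{\left(w \right)} = \frac{1}{2}$
$Y{\left(q \right)} = - \frac{1}{14}$ ($Y{\left(q \right)} = \left(- \frac{1}{7}\right) \frac{1}{2} = - \frac{1}{14}$)
$u{\left(L \right)} = 10 L^{2}$ ($u{\left(L \right)} = \left(L + 4 L\right) 2 L = 5 L 2 L = 10 L^{2}$)
$G = \frac{5}{98}$ ($G = 10 \left(- \frac{1}{14}\right)^{2} = 10 \cdot \frac{1}{196} = \frac{5}{98} \approx 0.05102$)
$\frac{1}{G + N} = \frac{1}{\frac{5}{98} + 45963} = \frac{1}{\frac{4504379}{98}} = \frac{98}{4504379}$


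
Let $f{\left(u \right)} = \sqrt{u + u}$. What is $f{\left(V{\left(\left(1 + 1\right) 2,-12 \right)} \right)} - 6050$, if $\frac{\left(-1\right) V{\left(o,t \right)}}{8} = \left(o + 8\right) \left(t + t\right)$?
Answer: $-6050 + 48 \sqrt{2} \approx -5982.1$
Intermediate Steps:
$V{\left(o,t \right)} = - 16 t \left(8 + o\right)$ ($V{\left(o,t \right)} = - 8 \left(o + 8\right) \left(t + t\right) = - 8 \left(8 + o\right) 2 t = - 8 \cdot 2 t \left(8 + o\right) = - 16 t \left(8 + o\right)$)
$f{\left(u \right)} = \sqrt{2} \sqrt{u}$ ($f{\left(u \right)} = \sqrt{2 u} = \sqrt{2} \sqrt{u}$)
$f{\left(V{\left(\left(1 + 1\right) 2,-12 \right)} \right)} - 6050 = \sqrt{2} \sqrt{\left(-16\right) \left(-12\right) \left(8 + \left(1 + 1\right) 2\right)} - 6050 = \sqrt{2} \sqrt{\left(-16\right) \left(-12\right) \left(8 + 2 \cdot 2\right)} - 6050 = \sqrt{2} \sqrt{\left(-16\right) \left(-12\right) \left(8 + 4\right)} - 6050 = \sqrt{2} \sqrt{\left(-16\right) \left(-12\right) 12} - 6050 = \sqrt{2} \sqrt{2304} - 6050 = \sqrt{2} \cdot 48 - 6050 = 48 \sqrt{2} - 6050 = -6050 + 48 \sqrt{2}$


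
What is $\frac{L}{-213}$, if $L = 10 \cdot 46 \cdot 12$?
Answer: $- \frac{1840}{71} \approx -25.915$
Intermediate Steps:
$L = 5520$ ($L = 460 \cdot 12 = 5520$)
$\frac{L}{-213} = \frac{5520}{-213} = 5520 \left(- \frac{1}{213}\right) = - \frac{1840}{71}$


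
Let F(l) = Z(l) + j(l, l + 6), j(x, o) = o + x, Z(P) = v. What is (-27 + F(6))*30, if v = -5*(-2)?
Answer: 30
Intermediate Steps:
v = 10
Z(P) = 10
F(l) = 16 + 2*l (F(l) = 10 + ((l + 6) + l) = 10 + ((6 + l) + l) = 10 + (6 + 2*l) = 16 + 2*l)
(-27 + F(6))*30 = (-27 + (16 + 2*6))*30 = (-27 + (16 + 12))*30 = (-27 + 28)*30 = 1*30 = 30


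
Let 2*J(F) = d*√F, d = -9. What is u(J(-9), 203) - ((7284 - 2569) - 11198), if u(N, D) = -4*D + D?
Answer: 5874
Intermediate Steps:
J(F) = -9*√F/2 (J(F) = (-9*√F)/2 = -9*√F/2)
u(N, D) = -3*D
u(J(-9), 203) - ((7284 - 2569) - 11198) = -3*203 - ((7284 - 2569) - 11198) = -609 - (4715 - 11198) = -609 - 1*(-6483) = -609 + 6483 = 5874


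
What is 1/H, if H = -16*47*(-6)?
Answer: 1/4512 ≈ 0.00022163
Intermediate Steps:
H = 4512 (H = -752*(-6) = 4512)
1/H = 1/4512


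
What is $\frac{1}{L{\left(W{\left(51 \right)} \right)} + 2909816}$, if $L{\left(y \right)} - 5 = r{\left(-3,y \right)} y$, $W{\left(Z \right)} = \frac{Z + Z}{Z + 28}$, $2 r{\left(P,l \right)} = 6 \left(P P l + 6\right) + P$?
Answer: $\frac{6241}{18160606726} \approx 3.4366 \cdot 10^{-7}$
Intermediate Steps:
$r{\left(P,l \right)} = 18 + \frac{P}{2} + 3 l P^{2}$ ($r{\left(P,l \right)} = \frac{6 \left(P P l + 6\right) + P}{2} = \frac{6 \left(P^{2} l + 6\right) + P}{2} = \frac{6 \left(l P^{2} + 6\right) + P}{2} = \frac{6 \left(6 + l P^{2}\right) + P}{2} = \frac{\left(36 + 6 l P^{2}\right) + P}{2} = \frac{36 + P + 6 l P^{2}}{2} = 18 + \frac{P}{2} + 3 l P^{2}$)
$W{\left(Z \right)} = \frac{2 Z}{28 + Z}$
$L{\left(y \right)} = 5 + y \left(\frac{33}{2} + 27 y\right)$ ($L{\left(y \right)} = 5 + \left(18 + \frac{1}{2} \left(-3\right) + 3 y \left(-3\right)^{2}\right) y = 5 + \left(18 - \frac{3}{2} + 3 y 9\right) y = 5 + \left(18 - \frac{3}{2} + 27 y\right) y = 5 + \left(\frac{33}{2} + 27 y\right) y = 5 + y \left(\frac{33}{2} + 27 y\right)$)
$\frac{1}{L{\left(W{\left(51 \right)} \right)} + 2909816} = \frac{1}{\left(5 + \frac{3 \cdot 2 \cdot 51 \frac{1}{28 + 51} \left(11 + 18 \cdot 2 \cdot 51 \frac{1}{28 + 51}\right)}{2}\right) + 2909816} = \frac{1}{\left(5 + \frac{3 \cdot 2 \cdot 51 \cdot \frac{1}{79} \left(11 + 18 \cdot 2 \cdot 51 \cdot \frac{1}{79}\right)}{2}\right) + 2909816} = \frac{1}{\left(5 + \frac{3}{2} \cdot \frac{102}{79} \left(11 + 18 \cdot \frac{102}{79}\right)\right) + 2909816} = \frac{1}{\left(5 + \frac{3}{2} \cdot \frac{102}{79} \left(11 + \frac{1836}{79}\right)\right) + 2909816} = \frac{1}{\left(5 + \frac{3}{2} \cdot \frac{102}{79} \cdot \frac{2705}{79}\right) + 2909816} = \frac{1}{\left(5 + \frac{413865}{6241}\right) + 2909816} = \frac{1}{\frac{445070}{6241} + 2909816} = \frac{1}{\frac{18160606726}{6241}} = \frac{6241}{18160606726}$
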